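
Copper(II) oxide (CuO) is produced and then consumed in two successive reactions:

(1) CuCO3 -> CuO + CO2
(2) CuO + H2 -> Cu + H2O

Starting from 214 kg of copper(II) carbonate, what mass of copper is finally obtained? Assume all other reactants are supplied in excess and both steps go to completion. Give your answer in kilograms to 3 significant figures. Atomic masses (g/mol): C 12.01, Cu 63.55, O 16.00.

110 kg

M(CuCO3) = 63.55 + 12.01 + 3(16.00) = 123.56 g/mol.
M(Cu) = 63.55 g/mol.
214 kg = 214000 g.
n(CuCO3) = 214000 / 123.56 = 1732 mol.
Step 1 gives a 1:1 ratio of CuCO3 to CuO, so n(CuO) = 1732 mol.
In step 2 the CuO:Cu ratio is 1:1, so n(Cu) = 1732 mol.
Mass of Cu = 1732 × 63.55 = 110100 g = 110 kg.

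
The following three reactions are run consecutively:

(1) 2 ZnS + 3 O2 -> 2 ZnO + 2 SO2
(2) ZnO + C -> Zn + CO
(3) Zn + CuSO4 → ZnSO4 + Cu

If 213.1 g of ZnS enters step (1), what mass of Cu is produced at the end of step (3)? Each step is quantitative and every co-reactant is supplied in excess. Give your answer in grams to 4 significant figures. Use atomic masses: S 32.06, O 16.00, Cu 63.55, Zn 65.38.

M(ZnS) = 65.38 + 32.06 = 97.44 g/mol.
M(Cu) = 63.55 g/mol.
n(ZnS) = 213.1 / 97.44 = 2.1870 mol.
Reaction (1): ZnS→ZnO ratio 2:2 ⇒ n(ZnO) = 2.1870 mol.
Reaction (2): ZnO→Zn ratio 1:1 ⇒ n(Zn) = 2.1870 mol.
Reaction (3): Zn→Cu ratio 1:1 ⇒ n(Cu) = 2.1870 mol.
Mass of Cu = 2.1870 × 63.55 = 138.98 g.

139.0 g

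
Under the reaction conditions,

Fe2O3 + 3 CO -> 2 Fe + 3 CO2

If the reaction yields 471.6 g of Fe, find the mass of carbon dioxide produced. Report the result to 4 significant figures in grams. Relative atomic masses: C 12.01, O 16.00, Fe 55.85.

557.4 g

M(Fe) = 55.85 g/mol.
M(CO2) = 12.01 + 2(16.00) = 44.01 g/mol.
n(Fe) = 471.60 g / 55.85 g/mol = 8.4440 mol.
From the equation the Fe:CO2 mole ratio is 2:3, so n(CO2) = 8.4440 × 3/2 = 12.666 mol.
Mass of CO2 = 12.666 mol × 44.01 g/mol = 557.43 g.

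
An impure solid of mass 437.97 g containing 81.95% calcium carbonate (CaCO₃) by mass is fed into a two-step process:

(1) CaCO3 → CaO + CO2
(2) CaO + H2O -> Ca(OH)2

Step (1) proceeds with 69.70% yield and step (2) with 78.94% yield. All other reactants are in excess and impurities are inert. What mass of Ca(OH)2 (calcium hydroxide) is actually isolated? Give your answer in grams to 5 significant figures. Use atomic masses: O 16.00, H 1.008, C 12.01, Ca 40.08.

146.19 g

Pure CaCO3 = 437.97 × 0.8195 = 358.916 g.
M(CaCO3) = 40.08 + 12.01 + 3(16.00) = 100.09 g/mol.
M(Ca(OH)2) = 40.08 + 2(16.00) + 2(1.008) = 74.096 g/mol.
n(CaCO3) = 358.916 / 100.09 = 3.58594 mol.
Step 1 (CaCO3:CaO = 1:1): theoretical n(CaO) = 3.58594 mol; at 69.70% yield, n(CaO) = 2.49940 mol.
Step 2 (CaO:Ca(OH)2 = 1:1): theoretical n(Ca(OH)2) = 2.49940 mol, so theoretical mass = 2.49940 × 74.096 = 185.195 g.
At 78.94% yield, actual mass of Ca(OH)2 = 185.195 × 0.7894 = 146.193 g.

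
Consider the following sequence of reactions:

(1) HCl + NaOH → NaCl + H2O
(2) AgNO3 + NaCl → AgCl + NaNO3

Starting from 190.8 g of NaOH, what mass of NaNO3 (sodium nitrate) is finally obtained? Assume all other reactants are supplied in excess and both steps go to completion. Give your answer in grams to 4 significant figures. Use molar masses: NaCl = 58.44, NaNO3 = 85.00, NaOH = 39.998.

405.5 g

n(NaOH) = 190.80 / 39.998 = 4.7702 mol.
Step 1 gives a 1:1 ratio of NaOH to NaCl, so n(NaCl) = 4.7702 mol.
In step 2 the NaCl:NaNO3 ratio is 1:1, so n(NaNO3) = 4.7702 mol.
Mass of NaNO3 = 4.7702 × 85.00 = 405.47 g.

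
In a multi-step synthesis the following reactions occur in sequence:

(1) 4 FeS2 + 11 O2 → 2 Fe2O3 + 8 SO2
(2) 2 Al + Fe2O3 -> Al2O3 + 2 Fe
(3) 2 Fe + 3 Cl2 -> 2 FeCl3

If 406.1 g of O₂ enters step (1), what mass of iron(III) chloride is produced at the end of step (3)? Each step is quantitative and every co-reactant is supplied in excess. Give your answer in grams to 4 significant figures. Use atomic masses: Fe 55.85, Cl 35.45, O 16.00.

748.5 g

M(O2) = 2(16.00) = 32.00 g/mol.
M(FeCl3) = 55.85 + 3(35.45) = 162.20 g/mol.
n(O2) = 406.1 / 32.00 = 12.691 mol.
Reaction (1): O2→Fe2O3 ratio 11:2 ⇒ n(Fe2O3) = 2.3074 mol.
Reaction (2): Fe2O3→Fe ratio 1:2 ⇒ n(Fe) = 4.6148 mol.
Reaction (3): Fe→FeCl3 ratio 2:2 ⇒ n(FeCl3) = 4.6148 mol.
Mass of FeCl3 = 4.6148 × 162.20 = 748.52 g.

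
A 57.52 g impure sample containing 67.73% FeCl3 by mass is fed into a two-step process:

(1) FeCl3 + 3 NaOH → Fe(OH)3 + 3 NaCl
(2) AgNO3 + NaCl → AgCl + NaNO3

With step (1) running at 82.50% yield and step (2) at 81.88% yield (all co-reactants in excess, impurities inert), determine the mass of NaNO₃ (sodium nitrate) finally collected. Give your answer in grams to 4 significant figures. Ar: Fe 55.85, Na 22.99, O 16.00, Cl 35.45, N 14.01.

41.37 g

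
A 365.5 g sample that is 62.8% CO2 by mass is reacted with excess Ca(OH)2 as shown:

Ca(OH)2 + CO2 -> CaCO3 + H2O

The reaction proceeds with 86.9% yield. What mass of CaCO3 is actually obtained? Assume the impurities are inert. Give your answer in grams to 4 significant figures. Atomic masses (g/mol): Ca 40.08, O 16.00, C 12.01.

453.6 g

Pure CO2 available = 365.5 g × 0.628 = 229.53 g.
M(CO2) = 12.01 + 2(16.00) = 44.01 g/mol.
M(CaCO3) = 40.08 + 12.01 + 3(16.00) = 100.09 g/mol.
n(CO2) = 229.53 g / 44.01 g/mol = 5.2155 mol.
From the equation the CO2:CaCO3 mole ratio is 1:1, so n(CaCO3) = 5.2155 × 1/1 = 5.2155 mol.
Mass of CaCO3 = 5.2155 mol × 100.09 g/mol = 522.02 g.
Actual mass collected = 522.02 g × 0.869 = 453.63 g.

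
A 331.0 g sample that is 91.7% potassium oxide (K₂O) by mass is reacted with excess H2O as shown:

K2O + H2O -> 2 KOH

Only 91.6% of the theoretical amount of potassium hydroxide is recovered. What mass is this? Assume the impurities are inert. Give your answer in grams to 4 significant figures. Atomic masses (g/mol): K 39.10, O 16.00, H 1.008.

Pure K2O available = 331.0 g × 0.917 = 303.53 g.
M(K2O) = 2(39.10) + 16.00 = 94.20 g/mol.
M(KOH) = 39.10 + 16.00 + 1.008 = 56.108 g/mol.
n(K2O) = 303.53 g / 94.20 g/mol = 3.2222 mol.
From the equation the K2O:KOH mole ratio is 1:2, so n(KOH) = 3.2222 × 2/1 = 6.4443 mol.
Mass of KOH = 6.4443 mol × 56.108 g/mol = 361.58 g.
Actual mass collected = 361.58 g × 0.916 = 331.20 g.

331.2 g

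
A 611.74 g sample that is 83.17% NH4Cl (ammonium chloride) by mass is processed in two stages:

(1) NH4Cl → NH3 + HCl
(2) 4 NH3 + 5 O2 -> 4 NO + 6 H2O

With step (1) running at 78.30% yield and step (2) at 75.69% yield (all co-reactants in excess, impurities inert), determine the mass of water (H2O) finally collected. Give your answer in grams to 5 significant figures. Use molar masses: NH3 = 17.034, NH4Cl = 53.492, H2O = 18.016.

Pure NH4Cl = 611.74 × 0.8317 = 508.784 g.
n(NH4Cl) = 508.784 / 53.492 = 9.51141 mol.
Step 1 (NH4Cl:NH3 = 1:1): theoretical n(NH3) = 9.51141 mol; at 78.30% yield, n(NH3) = 7.44743 mol.
Step 2 (NH3:H2O = 4:6): theoretical n(H2O) = 11.1711 mol, so theoretical mass = 11.1711 × 18.016 = 201.259 g.
At 75.69% yield, actual mass of H2O = 201.259 × 0.7569 = 152.333 g.

152.33 g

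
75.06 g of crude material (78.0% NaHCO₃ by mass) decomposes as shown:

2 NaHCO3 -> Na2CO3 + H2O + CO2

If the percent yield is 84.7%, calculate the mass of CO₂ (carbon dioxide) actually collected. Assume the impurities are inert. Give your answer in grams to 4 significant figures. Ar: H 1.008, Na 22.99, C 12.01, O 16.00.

Pure NaHCO3 available = 75.06 g × 0.780 = 58.547 g.
M(NaHCO3) = 22.99 + 1.008 + 12.01 + 3(16.00) = 84.008 g/mol.
M(CO2) = 12.01 + 2(16.00) = 44.01 g/mol.
n(NaHCO3) = 58.547 g / 84.008 g/mol = 0.69692 mol.
From the equation the NaHCO3:CO2 mole ratio is 2:1, so n(CO2) = 0.69692 × 1/2 = 0.34846 mol.
Mass of CO2 = 0.34846 mol × 44.01 g/mol = 15.336 g.
Actual mass collected = 15.336 g × 0.847 = 12.989 g.

12.99 g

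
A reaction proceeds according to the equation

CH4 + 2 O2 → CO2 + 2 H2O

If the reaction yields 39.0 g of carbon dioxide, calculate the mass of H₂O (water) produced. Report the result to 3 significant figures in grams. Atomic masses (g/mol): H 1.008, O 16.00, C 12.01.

31.9 g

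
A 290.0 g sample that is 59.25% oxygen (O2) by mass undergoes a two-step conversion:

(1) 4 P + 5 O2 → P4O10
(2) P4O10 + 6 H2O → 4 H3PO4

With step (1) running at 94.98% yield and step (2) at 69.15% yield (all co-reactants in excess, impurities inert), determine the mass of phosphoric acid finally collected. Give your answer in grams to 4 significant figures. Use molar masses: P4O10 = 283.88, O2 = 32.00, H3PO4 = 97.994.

276.5 g

Pure O2 = 290.0 × 0.5925 = 171.82 g.
n(O2) = 171.82 / 32.00 = 5.3695 mol.
Step 1 (O2:P4O10 = 5:1): theoretical n(P4O10) = 1.0739 mol; at 94.98% yield, n(P4O10) = 1.0200 mol.
Step 2 (P4O10:H3PO4 = 1:4): theoretical n(H3PO4) = 4.0800 mol, so theoretical mass = 4.0800 × 97.994 = 399.81 g.
At 69.15% yield, actual mass of H3PO4 = 399.81 × 0.6915 = 276.47 g.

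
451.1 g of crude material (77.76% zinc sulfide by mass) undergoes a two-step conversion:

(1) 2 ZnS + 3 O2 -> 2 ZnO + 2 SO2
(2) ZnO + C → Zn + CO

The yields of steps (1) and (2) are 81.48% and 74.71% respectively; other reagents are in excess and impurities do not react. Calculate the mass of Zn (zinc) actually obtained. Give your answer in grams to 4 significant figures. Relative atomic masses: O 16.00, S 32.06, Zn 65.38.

Pure ZnS = 451.1 × 0.7776 = 350.78 g.
M(ZnS) = 65.38 + 32.06 = 97.44 g/mol.
M(Zn) = 65.38 g/mol.
n(ZnS) = 350.78 / 97.44 = 3.5999 mol.
Step 1 (ZnS:ZnO = 2:2): theoretical n(ZnO) = 3.5999 mol; at 81.48% yield, n(ZnO) = 2.9332 mol.
Step 2 (ZnO:Zn = 1:1): theoretical n(Zn) = 2.9332 mol, so theoretical mass = 2.9332 × 65.38 = 191.77 g.
At 74.71% yield, actual mass of Zn = 191.77 × 0.7471 = 143.27 g.

143.3 g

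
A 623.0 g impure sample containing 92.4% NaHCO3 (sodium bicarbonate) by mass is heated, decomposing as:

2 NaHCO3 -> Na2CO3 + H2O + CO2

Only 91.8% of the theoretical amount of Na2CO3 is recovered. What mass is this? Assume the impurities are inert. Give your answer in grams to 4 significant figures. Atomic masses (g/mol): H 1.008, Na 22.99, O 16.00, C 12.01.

333.4 g

Pure NaHCO3 available = 623.0 g × 0.924 = 575.65 g.
M(NaHCO3) = 22.99 + 1.008 + 12.01 + 3(16.00) = 84.008 g/mol.
M(Na2CO3) = 2(22.99) + 12.01 + 3(16.00) = 105.99 g/mol.
n(NaHCO3) = 575.65 g / 84.008 g/mol = 6.8523 mol.
From the equation the NaHCO3:Na2CO3 mole ratio is 2:1, so n(Na2CO3) = 6.8523 × 1/2 = 3.4262 mol.
Mass of Na2CO3 = 3.4262 mol × 105.99 g/mol = 363.14 g.
Actual mass collected = 363.14 g × 0.918 = 333.36 g.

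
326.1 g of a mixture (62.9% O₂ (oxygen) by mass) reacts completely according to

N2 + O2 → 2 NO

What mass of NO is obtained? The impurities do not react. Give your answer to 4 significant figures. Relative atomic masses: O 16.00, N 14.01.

384.7 g

Mass of pure O2 = 326.1 g × 0.629 = 205.12 g.
M(O2) = 2(16.00) = 32.00 g/mol.
M(NO) = 14.01 + 16.00 = 30.01 g/mol.
n(O2) = 205.12 g / 32.00 g/mol = 6.4099 mol.
From the equation the O2:NO mole ratio is 1:2, so n(NO) = 6.4099 × 2/1 = 12.820 mol.
Mass of NO = 12.820 mol × 30.01 g/mol = 384.72 g.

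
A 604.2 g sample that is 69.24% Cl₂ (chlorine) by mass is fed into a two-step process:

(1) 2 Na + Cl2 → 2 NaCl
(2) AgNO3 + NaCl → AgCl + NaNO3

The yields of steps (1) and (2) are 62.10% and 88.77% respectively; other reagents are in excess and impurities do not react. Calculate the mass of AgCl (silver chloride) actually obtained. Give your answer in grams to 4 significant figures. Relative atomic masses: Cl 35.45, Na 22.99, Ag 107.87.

932.4 g

Pure Cl2 = 604.2 × 0.6924 = 418.35 g.
M(Cl2) = 2(35.45) = 70.90 g/mol.
M(AgCl) = 107.87 + 35.45 = 143.32 g/mol.
n(Cl2) = 418.35 / 70.90 = 5.9005 mol.
Step 1 (Cl2:NaCl = 1:2): theoretical n(NaCl) = 11.801 mol; at 62.10% yield, n(NaCl) = 7.3285 mol.
Step 2 (NaCl:AgCl = 1:1): theoretical n(AgCl) = 7.3285 mol, so theoretical mass = 7.3285 × 143.32 = 1050.3 g.
At 88.77% yield, actual mass of AgCl = 1050.3 × 0.8877 = 932.37 g.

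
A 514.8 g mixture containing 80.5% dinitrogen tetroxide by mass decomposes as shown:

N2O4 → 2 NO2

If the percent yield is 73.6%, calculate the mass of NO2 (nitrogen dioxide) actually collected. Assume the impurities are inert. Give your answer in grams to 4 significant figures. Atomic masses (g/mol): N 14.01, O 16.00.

Pure N2O4 available = 514.8 g × 0.805 = 414.41 g.
M(N2O4) = 2(14.01) + 4(16.00) = 92.02 g/mol.
M(NO2) = 14.01 + 2(16.00) = 46.01 g/mol.
n(N2O4) = 414.41 g / 92.02 g/mol = 4.5035 mol.
From the equation the N2O4:NO2 mole ratio is 1:2, so n(NO2) = 4.5035 × 2/1 = 9.0070 mol.
Mass of NO2 = 9.0070 mol × 46.01 g/mol = 414.41 g.
Actual mass collected = 414.41 g × 0.736 = 305.01 g.

305.0 g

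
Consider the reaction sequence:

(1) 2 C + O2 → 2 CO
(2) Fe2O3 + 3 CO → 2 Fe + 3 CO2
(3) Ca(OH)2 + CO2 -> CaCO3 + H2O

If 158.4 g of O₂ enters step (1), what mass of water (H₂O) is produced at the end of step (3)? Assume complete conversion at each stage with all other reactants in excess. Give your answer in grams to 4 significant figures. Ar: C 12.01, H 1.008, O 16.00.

M(O2) = 2(16.00) = 32.00 g/mol.
M(H2O) = 2(1.008) + 16.00 = 18.016 g/mol.
n(O2) = 158.4 / 32.00 = 4.9500 mol.
Reaction (1): O2→CO ratio 1:2 ⇒ n(CO) = 9.9000 mol.
Reaction (2): CO→CO2 ratio 3:3 ⇒ n(CO2) = 9.9000 mol.
Reaction (3): CO2→H2O ratio 1:1 ⇒ n(H2O) = 9.9000 mol.
Mass of H2O = 9.9000 × 18.016 = 178.36 g.

178.4 g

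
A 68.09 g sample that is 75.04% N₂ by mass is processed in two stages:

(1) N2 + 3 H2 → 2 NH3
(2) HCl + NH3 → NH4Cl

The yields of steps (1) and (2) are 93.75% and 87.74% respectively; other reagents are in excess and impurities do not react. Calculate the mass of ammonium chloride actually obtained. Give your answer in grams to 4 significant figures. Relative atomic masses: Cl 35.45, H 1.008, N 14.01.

160.5 g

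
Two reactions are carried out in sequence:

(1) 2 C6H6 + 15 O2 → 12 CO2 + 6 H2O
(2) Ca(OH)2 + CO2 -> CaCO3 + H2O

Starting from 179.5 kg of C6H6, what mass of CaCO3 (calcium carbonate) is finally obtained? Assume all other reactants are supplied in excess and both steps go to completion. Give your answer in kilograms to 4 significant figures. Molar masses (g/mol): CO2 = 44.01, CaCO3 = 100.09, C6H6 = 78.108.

1380 kg

179.5 kg = 179500 g.
n(C6H6) = 179500 / 78.108 = 2298.1 mol.
Step 1 gives a 2:12 ratio of C6H6 to CO2, so n(CO2) = 13789 mol.
In step 2 the CO2:CaCO3 ratio is 1:1, so n(CaCO3) = 13789 mol.
Mass of CaCO3 = 13789 × 100.09 = 1.3801 × 10^6 g = 1380 kg.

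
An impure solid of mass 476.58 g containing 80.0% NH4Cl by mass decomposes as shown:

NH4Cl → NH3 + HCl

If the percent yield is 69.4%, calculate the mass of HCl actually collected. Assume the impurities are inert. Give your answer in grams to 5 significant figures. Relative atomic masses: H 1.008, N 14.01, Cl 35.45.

180.34 g

Pure NH4Cl available = 476.58 g × 0.800 = 381.264 g.
M(NH4Cl) = 14.01 + 4(1.008) + 35.45 = 53.492 g/mol.
M(HCl) = 1.008 + 35.45 = 36.458 g/mol.
n(NH4Cl) = 381.264 g / 53.492 g/mol = 7.12750 mol.
From the equation the NH4Cl:HCl mole ratio is 1:1, so n(HCl) = 7.12750 × 1/1 = 7.12750 mol.
Mass of HCl = 7.12750 mol × 36.458 g/mol = 259.854 g.
Actual mass collected = 259.854 g × 0.694 = 180.339 g.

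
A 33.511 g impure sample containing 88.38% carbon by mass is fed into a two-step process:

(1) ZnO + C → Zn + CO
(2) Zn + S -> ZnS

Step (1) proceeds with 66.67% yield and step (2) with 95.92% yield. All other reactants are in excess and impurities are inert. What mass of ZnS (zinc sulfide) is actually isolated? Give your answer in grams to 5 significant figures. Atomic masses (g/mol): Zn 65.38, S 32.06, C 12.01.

153.67 g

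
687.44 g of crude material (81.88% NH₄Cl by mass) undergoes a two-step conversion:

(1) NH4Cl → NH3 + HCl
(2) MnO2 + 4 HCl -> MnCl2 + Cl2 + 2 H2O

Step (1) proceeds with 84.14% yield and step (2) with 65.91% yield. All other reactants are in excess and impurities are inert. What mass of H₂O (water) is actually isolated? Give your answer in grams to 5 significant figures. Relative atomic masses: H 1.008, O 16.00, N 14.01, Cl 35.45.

52.566 g

Pure NH4Cl = 687.44 × 0.8188 = 562.876 g.
M(NH4Cl) = 14.01 + 4(1.008) + 35.45 = 53.492 g/mol.
M(H2O) = 2(1.008) + 16.00 = 18.016 g/mol.
n(NH4Cl) = 562.876 / 53.492 = 10.5226 mol.
Step 1 (NH4Cl:HCl = 1:1): theoretical n(HCl) = 10.5226 mol; at 84.14% yield, n(HCl) = 8.85373 mol.
Step 2 (HCl:H2O = 4:2): theoretical n(H2O) = 4.42687 mol, so theoretical mass = 4.42687 × 18.016 = 79.7544 g.
At 65.91% yield, actual mass of H2O = 79.7544 × 0.6591 = 52.5661 g.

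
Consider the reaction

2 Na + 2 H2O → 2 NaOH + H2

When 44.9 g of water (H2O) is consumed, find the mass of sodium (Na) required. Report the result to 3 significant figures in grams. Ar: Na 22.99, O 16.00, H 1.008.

57.3 g

M(H2O) = 2(1.008) + 16.00 = 18.016 g/mol.
M(Na) = 22.99 g/mol.
n(H2O) = 44.90 g / 18.016 g/mol = 2.492 mol.
From the equation the H2O:Na mole ratio is 2:2, so n(Na) = 2.492 × 2/2 = 2.492 mol.
Mass of Na = 2.492 mol × 22.99 g/mol = 57.30 g.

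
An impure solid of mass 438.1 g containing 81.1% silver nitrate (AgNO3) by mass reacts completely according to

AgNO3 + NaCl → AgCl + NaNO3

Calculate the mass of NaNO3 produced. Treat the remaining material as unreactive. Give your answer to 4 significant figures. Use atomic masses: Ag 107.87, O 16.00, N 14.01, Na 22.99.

Mass of pure AgNO3 = 438.1 g × 0.811 = 355.30 g.
M(AgNO3) = 107.87 + 14.01 + 3(16.00) = 169.88 g/mol.
M(NaNO3) = 22.99 + 14.01 + 3(16.00) = 85.00 g/mol.
n(AgNO3) = 355.30 g / 169.88 g/mol = 2.0915 mol.
From the equation the AgNO3:NaNO3 mole ratio is 1:1, so n(NaNO3) = 2.0915 × 1/1 = 2.0915 mol.
Mass of NaNO3 = 2.0915 mol × 85.00 g/mol = 177.78 g.

177.8 g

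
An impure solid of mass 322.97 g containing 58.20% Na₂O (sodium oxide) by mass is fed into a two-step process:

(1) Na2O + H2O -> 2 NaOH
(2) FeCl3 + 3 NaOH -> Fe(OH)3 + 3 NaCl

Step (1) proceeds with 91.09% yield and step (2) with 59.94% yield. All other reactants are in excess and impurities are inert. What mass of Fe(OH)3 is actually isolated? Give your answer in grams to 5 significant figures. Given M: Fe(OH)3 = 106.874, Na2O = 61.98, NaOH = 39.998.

Pure Na2O = 322.97 × 0.5820 = 187.969 g.
n(Na2O) = 187.969 / 61.98 = 3.03273 mol.
Step 1 (Na2O:NaOH = 1:2): theoretical n(NaOH) = 6.06546 mol; at 91.09% yield, n(NaOH) = 5.52503 mol.
Step 2 (NaOH:Fe(OH)3 = 3:1): theoretical n(Fe(OH)3) = 1.84168 mol, so theoretical mass = 1.84168 × 106.874 = 196.827 g.
At 59.94% yield, actual mass of Fe(OH)3 = 196.827 × 0.5994 = 117.978 g.

117.98 g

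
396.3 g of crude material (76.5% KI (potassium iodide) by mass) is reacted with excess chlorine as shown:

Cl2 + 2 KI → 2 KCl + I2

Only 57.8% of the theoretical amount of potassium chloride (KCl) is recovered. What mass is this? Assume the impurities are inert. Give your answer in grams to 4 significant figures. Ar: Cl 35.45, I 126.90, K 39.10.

Pure KI available = 396.3 g × 0.765 = 303.17 g.
M(KI) = 39.10 + 126.90 = 166.00 g/mol.
M(KCl) = 39.10 + 35.45 = 74.55 g/mol.
n(KI) = 303.17 g / 166.00 g/mol = 1.8263 mol.
From the equation the KI:KCl mole ratio is 2:2, so n(KCl) = 1.8263 × 2/2 = 1.8263 mol.
Mass of KCl = 1.8263 mol × 74.55 g/mol = 136.15 g.
Actual mass collected = 136.15 g × 0.578 = 78.696 g.

78.70 g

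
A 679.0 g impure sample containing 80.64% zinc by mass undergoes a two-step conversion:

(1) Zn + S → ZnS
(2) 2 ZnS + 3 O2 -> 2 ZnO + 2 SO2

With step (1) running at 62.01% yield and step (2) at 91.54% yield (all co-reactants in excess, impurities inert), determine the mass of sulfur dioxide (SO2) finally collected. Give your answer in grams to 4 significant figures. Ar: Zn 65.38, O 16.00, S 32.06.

Pure Zn = 679.0 × 0.8064 = 547.55 g.
M(Zn) = 65.38 g/mol.
M(SO2) = 32.06 + 2(16.00) = 64.06 g/mol.
n(Zn) = 547.55 / 65.38 = 8.3748 mol.
Step 1 (Zn:ZnS = 1:1): theoretical n(ZnS) = 8.3748 mol; at 62.01% yield, n(ZnS) = 5.1932 mol.
Step 2 (ZnS:SO2 = 2:2): theoretical n(SO2) = 5.1932 mol, so theoretical mass = 5.1932 × 64.06 = 332.68 g.
At 91.54% yield, actual mass of SO2 = 332.68 × 0.9154 = 304.53 g.

304.5 g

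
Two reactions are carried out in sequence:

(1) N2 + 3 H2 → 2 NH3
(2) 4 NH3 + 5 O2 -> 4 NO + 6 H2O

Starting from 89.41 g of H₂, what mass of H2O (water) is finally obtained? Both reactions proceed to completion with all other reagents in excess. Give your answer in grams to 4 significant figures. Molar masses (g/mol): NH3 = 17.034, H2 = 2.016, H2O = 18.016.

n(H2) = 89.410 / 2.016 = 44.350 mol.
Step 1 gives a 3:2 ratio of H2 to NH3, so n(NH3) = 29.567 mol.
In step 2 the NH3:H2O ratio is 4:6, so n(H2O) = 44.350 mol.
Mass of H2O = 44.350 × 18.016 = 799.01 g.

799.0 g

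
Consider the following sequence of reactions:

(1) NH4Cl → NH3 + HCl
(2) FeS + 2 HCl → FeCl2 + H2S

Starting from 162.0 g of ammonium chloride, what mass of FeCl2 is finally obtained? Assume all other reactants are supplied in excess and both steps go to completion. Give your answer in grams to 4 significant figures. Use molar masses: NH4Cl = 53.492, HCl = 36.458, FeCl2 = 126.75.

191.9 g

n(NH4Cl) = 162.00 / 53.492 = 3.0285 mol.
Step 1 gives a 1:1 ratio of NH4Cl to HCl, so n(HCl) = 3.0285 mol.
In step 2 the HCl:FeCl2 ratio is 2:1, so n(FeCl2) = 1.5142 mol.
Mass of FeCl2 = 1.5142 × 126.75 = 191.93 g.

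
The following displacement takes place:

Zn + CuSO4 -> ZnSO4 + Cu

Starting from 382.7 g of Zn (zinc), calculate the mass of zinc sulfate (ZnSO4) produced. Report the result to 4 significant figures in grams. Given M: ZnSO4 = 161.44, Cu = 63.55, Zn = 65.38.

945.0 g

n(Zn) = 382.70 g / 65.38 g/mol = 5.8535 mol.
From the equation the Zn:ZnSO4 mole ratio is 1:1, so n(ZnSO4) = 5.8535 × 1/1 = 5.8535 mol.
Mass of ZnSO4 = 5.8535 mol × 161.44 g/mol = 944.98 g.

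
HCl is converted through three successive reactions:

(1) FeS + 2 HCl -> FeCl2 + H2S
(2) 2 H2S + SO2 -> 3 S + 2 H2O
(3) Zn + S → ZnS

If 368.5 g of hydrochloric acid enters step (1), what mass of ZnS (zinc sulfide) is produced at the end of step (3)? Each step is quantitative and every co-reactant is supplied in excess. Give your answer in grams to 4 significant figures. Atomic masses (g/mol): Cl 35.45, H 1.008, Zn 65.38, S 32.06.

738.7 g

M(HCl) = 1.008 + 35.45 = 36.458 g/mol.
M(ZnS) = 65.38 + 32.06 = 97.44 g/mol.
n(HCl) = 368.5 / 36.458 = 10.108 mol.
Reaction (1): HCl→H2S ratio 2:1 ⇒ n(H2S) = 5.0538 mol.
Reaction (2): H2S→S ratio 2:3 ⇒ n(S) = 7.5806 mol.
Reaction (3): S→ZnS ratio 1:1 ⇒ n(ZnS) = 7.5806 mol.
Mass of ZnS = 7.5806 × 97.44 = 738.66 g.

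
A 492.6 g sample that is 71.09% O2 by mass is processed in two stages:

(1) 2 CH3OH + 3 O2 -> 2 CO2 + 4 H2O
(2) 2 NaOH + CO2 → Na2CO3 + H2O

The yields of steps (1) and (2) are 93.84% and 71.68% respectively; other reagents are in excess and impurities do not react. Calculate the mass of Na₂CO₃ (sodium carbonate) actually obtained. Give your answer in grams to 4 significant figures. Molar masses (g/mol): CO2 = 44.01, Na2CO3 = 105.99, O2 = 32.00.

520.1 g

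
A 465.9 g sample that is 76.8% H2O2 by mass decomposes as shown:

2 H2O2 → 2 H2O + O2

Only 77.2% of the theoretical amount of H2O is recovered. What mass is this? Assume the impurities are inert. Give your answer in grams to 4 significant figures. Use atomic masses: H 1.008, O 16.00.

Pure H2O2 available = 465.9 g × 0.768 = 357.81 g.
M(H2O2) = 2(1.008) + 2(16.00) = 34.016 g/mol.
M(H2O) = 2(1.008) + 16.00 = 18.016 g/mol.
n(H2O2) = 357.81 g / 34.016 g/mol = 10.519 mol.
From the equation the H2O2:H2O mole ratio is 2:2, so n(H2O) = 10.519 × 2/2 = 10.519 mol.
Mass of H2O = 10.519 mol × 18.016 g/mol = 189.51 g.
Actual mass collected = 189.51 g × 0.772 = 146.30 g.

146.3 g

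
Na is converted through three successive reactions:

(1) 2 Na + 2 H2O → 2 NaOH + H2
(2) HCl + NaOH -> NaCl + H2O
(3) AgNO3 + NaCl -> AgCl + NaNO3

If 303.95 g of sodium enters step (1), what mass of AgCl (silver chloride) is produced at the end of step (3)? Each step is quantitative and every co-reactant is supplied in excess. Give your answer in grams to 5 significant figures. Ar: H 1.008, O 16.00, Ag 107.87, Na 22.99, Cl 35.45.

1894.8 g

M(Na) = 22.99 g/mol.
M(AgCl) = 107.87 + 35.45 = 143.32 g/mol.
n(Na) = 303.95 / 22.99 = 13.2210 mol.
Reaction (1): Na→NaOH ratio 2:2 ⇒ n(NaOH) = 13.2210 mol.
Reaction (2): NaOH→NaCl ratio 1:1 ⇒ n(NaCl) = 13.2210 mol.
Reaction (3): NaCl→AgCl ratio 1:1 ⇒ n(AgCl) = 13.2210 mol.
Mass of AgCl = 13.2210 × 143.32 = 1894.83 g.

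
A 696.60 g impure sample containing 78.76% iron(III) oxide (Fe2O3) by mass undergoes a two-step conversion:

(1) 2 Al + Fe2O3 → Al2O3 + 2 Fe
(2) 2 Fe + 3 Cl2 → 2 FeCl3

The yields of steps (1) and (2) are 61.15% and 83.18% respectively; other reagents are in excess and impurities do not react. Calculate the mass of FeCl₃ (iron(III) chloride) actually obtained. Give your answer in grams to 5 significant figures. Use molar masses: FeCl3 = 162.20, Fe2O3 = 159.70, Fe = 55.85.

566.87 g

Pure Fe2O3 = 696.60 × 0.7876 = 548.642 g.
n(Fe2O3) = 548.642 / 159.70 = 3.43545 mol.
Step 1 (Fe2O3:Fe = 1:2): theoretical n(Fe) = 6.87091 mol; at 61.15% yield, n(Fe) = 4.20156 mol.
Step 2 (Fe:FeCl3 = 2:2): theoretical n(FeCl3) = 4.20156 mol, so theoretical mass = 4.20156 × 162.20 = 681.493 g.
At 83.18% yield, actual mass of FeCl3 = 681.493 × 0.8318 = 566.866 g.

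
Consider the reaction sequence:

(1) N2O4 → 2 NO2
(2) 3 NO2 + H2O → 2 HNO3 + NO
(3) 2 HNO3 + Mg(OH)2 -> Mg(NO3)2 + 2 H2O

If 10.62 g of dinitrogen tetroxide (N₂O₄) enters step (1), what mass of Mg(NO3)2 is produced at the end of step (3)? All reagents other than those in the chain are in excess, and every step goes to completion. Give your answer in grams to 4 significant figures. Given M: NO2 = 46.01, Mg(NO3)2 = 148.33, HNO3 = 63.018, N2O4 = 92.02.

11.41 g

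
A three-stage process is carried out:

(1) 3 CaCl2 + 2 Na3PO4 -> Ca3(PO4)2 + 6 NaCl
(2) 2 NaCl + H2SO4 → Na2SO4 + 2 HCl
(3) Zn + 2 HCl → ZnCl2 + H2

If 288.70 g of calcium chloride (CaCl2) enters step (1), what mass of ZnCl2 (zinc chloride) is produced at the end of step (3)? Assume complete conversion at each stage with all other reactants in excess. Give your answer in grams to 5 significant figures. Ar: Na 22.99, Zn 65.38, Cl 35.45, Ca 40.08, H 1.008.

M(CaCl2) = 40.08 + 2(35.45) = 110.98 g/mol.
M(ZnCl2) = 65.38 + 2(35.45) = 136.28 g/mol.
n(CaCl2) = 288.70 / 110.98 = 2.60137 mol.
Reaction (1): CaCl2→NaCl ratio 3:6 ⇒ n(NaCl) = 5.20274 mol.
Reaction (2): NaCl→HCl ratio 2:2 ⇒ n(HCl) = 5.20274 mol.
Reaction (3): HCl→ZnCl2 ratio 2:1 ⇒ n(ZnCl2) = 2.60137 mol.
Mass of ZnCl2 = 2.60137 × 136.28 = 354.515 g.

354.51 g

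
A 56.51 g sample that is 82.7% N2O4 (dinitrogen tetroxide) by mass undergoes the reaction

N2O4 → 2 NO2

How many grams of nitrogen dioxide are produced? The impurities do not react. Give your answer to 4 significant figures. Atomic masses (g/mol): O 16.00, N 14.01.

46.73 g

Mass of pure N2O4 = 56.51 g × 0.827 = 46.734 g.
M(N2O4) = 2(14.01) + 4(16.00) = 92.02 g/mol.
M(NO2) = 14.01 + 2(16.00) = 46.01 g/mol.
n(N2O4) = 46.734 g / 92.02 g/mol = 0.50787 mol.
From the equation the N2O4:NO2 mole ratio is 1:2, so n(NO2) = 0.50787 × 2/1 = 1.0157 mol.
Mass of NO2 = 1.0157 mol × 46.01 g/mol = 46.734 g.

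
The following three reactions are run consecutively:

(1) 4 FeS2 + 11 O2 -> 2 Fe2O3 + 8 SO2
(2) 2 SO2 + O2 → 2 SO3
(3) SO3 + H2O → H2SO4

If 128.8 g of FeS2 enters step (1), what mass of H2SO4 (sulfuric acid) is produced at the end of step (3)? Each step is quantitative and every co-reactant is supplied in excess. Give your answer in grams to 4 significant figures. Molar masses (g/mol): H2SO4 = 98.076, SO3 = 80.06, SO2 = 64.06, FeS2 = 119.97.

210.6 g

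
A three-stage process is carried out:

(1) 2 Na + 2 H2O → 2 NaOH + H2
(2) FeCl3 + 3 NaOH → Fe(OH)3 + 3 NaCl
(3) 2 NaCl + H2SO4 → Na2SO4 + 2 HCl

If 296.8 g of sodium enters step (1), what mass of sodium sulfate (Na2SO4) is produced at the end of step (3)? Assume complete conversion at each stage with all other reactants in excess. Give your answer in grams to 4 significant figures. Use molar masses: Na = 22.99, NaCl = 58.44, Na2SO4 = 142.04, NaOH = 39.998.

916.9 g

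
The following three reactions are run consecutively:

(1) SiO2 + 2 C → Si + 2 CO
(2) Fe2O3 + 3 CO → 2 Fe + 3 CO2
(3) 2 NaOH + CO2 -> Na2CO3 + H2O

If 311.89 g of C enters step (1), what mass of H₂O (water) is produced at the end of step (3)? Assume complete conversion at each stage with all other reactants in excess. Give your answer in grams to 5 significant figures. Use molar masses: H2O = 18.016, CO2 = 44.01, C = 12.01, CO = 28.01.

467.86 g

n(C) = 311.89 / 12.01 = 25.9692 mol.
Reaction (1): C→CO ratio 2:2 ⇒ n(CO) = 25.9692 mol.
Reaction (2): CO→CO2 ratio 3:3 ⇒ n(CO2) = 25.9692 mol.
Reaction (3): CO2→H2O ratio 1:1 ⇒ n(H2O) = 25.9692 mol.
Mass of H2O = 25.9692 × 18.016 = 467.861 g.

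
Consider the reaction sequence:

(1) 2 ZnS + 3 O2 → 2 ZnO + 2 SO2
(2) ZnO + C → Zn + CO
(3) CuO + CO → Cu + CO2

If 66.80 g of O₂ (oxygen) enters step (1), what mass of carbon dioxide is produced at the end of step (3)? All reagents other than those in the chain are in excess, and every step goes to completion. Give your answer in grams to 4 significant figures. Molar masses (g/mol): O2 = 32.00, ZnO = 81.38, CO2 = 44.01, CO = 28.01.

61.25 g

n(O2) = 66.80 / 32.00 = 2.0875 mol.
Reaction (1): O2→ZnO ratio 3:2 ⇒ n(ZnO) = 1.3917 mol.
Reaction (2): ZnO→CO ratio 1:1 ⇒ n(CO) = 1.3917 mol.
Reaction (3): CO→CO2 ratio 1:1 ⇒ n(CO2) = 1.3917 mol.
Mass of CO2 = 1.3917 × 44.01 = 61.247 g.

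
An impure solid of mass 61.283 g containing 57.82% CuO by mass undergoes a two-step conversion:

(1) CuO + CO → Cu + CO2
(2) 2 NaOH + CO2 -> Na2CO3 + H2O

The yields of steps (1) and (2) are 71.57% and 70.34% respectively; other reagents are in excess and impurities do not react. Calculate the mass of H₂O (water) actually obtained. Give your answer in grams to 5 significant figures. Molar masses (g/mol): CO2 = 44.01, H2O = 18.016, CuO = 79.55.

4.0399 g

Pure CuO = 61.283 × 0.5782 = 35.4338 g.
n(CuO) = 35.4338 / 79.55 = 0.445428 mol.
Step 1 (CuO:CO2 = 1:1): theoretical n(CO2) = 0.445428 mol; at 71.57% yield, n(CO2) = 0.318793 mol.
Step 2 (CO2:H2O = 1:1): theoretical n(H2O) = 0.318793 mol, so theoretical mass = 0.318793 × 18.016 = 5.74338 g.
At 70.34% yield, actual mass of H2O = 5.74338 × 0.7034 = 4.03989 g.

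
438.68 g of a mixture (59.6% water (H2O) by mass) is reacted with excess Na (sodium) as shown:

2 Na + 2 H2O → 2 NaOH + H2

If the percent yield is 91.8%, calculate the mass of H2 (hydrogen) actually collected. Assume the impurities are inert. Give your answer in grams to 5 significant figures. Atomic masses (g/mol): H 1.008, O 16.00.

Pure H2O available = 438.68 g × 0.596 = 261.453 g.
M(H2O) = 2(1.008) + 16.00 = 18.016 g/mol.
M(H2) = 2(1.008) = 2.016 g/mol.
n(H2O) = 261.453 g / 18.016 g/mol = 14.5123 mol.
From the equation the H2O:H2 mole ratio is 2:1, so n(H2) = 14.5123 × 1/2 = 7.25614 mol.
Mass of H2 = 7.25614 mol × 2.016 g/mol = 14.6284 g.
Actual mass collected = 14.6284 g × 0.918 = 13.4289 g.

13.429 g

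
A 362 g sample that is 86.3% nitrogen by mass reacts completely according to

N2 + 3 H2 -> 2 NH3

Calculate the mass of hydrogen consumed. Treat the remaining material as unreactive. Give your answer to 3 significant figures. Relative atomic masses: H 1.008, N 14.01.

67.4 g

Mass of pure N2 = 362 g × 0.863 = 312.4 g.
M(N2) = 2(14.01) = 28.02 g/mol.
M(H2) = 2(1.008) = 2.016 g/mol.
n(N2) = 312.4 g / 28.02 g/mol = 11.15 mol.
From the equation the N2:H2 mole ratio is 1:3, so n(H2) = 11.15 × 3/1 = 33.45 mol.
Mass of H2 = 33.45 mol × 2.016 g/mol = 67.43 g.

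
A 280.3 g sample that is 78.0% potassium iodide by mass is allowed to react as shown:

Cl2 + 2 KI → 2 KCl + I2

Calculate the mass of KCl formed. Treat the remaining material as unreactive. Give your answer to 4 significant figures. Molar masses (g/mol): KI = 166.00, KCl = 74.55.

98.19 g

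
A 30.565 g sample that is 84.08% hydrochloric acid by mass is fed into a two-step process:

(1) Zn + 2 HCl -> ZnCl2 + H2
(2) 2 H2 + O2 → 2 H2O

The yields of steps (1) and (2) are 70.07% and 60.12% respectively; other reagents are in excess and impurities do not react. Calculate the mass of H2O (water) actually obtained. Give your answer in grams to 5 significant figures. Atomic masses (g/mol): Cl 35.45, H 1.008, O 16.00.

2.6749 g

Pure HCl = 30.565 × 0.8408 = 25.6991 g.
M(HCl) = 1.008 + 35.45 = 36.458 g/mol.
M(H2O) = 2(1.008) + 16.00 = 18.016 g/mol.
n(HCl) = 25.6991 / 36.458 = 0.704895 mol.
Step 1 (HCl:H2 = 2:1): theoretical n(H2) = 0.352447 mol; at 70.07% yield, n(H2) = 0.246960 mol.
Step 2 (H2:H2O = 2:2): theoretical n(H2O) = 0.246960 mol, so theoretical mass = 0.246960 × 18.016 = 4.44923 g.
At 60.12% yield, actual mass of H2O = 4.44923 × 0.6012 = 2.67488 g.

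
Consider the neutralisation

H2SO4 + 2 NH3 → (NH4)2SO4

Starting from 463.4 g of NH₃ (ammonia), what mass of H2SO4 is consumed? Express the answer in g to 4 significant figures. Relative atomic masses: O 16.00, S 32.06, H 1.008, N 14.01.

1334 g

M(NH3) = 14.01 + 3(1.008) = 17.034 g/mol.
M(H2SO4) = 2(1.008) + 32.06 + 4(16.00) = 98.076 g/mol.
n(NH3) = 463.40 g / 17.034 g/mol = 27.204 mol.
From the equation the NH3:H2SO4 mole ratio is 2:1, so n(H2SO4) = 27.204 × 1/2 = 13.602 mol.
Mass of H2SO4 = 13.602 mol × 98.076 g/mol = 1334.1 g.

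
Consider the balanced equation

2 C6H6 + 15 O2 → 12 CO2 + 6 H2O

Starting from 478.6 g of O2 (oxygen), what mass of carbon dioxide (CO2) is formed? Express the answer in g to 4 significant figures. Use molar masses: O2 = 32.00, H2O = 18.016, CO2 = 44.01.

526.6 g

n(O2) = 478.60 g / 32.00 g/mol = 14.956 mol.
From the equation the O2:CO2 mole ratio is 15:12, so n(CO2) = 14.956 × 12/15 = 11.965 mol.
Mass of CO2 = 11.965 mol × 44.01 g/mol = 526.58 g.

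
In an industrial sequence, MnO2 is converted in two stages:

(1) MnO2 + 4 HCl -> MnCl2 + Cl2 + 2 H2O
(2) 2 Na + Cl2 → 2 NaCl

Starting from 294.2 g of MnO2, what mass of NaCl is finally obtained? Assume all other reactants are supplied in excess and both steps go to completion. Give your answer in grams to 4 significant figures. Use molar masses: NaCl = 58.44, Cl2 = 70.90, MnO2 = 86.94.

395.5 g

n(MnO2) = 294.20 / 86.94 = 3.3839 mol.
Step 1 gives a 1:1 ratio of MnO2 to Cl2, so n(Cl2) = 3.3839 mol.
In step 2 the Cl2:NaCl ratio is 1:2, so n(NaCl) = 6.7679 mol.
Mass of NaCl = 6.7679 × 58.44 = 395.52 g.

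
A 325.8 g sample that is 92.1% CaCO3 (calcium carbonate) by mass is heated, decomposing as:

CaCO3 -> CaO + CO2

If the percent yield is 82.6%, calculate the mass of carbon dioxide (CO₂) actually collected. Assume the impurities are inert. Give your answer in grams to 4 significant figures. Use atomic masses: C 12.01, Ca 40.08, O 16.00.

Pure CaCO3 available = 325.8 g × 0.921 = 300.06 g.
M(CaCO3) = 40.08 + 12.01 + 3(16.00) = 100.09 g/mol.
M(CO2) = 12.01 + 2(16.00) = 44.01 g/mol.
n(CaCO3) = 300.06 g / 100.09 g/mol = 2.9979 mol.
From the equation the CaCO3:CO2 mole ratio is 1:1, so n(CO2) = 2.9979 × 1/1 = 2.9979 mol.
Mass of CO2 = 2.9979 mol × 44.01 g/mol = 131.94 g.
Actual mass collected = 131.94 g × 0.826 = 108.98 g.

109.0 g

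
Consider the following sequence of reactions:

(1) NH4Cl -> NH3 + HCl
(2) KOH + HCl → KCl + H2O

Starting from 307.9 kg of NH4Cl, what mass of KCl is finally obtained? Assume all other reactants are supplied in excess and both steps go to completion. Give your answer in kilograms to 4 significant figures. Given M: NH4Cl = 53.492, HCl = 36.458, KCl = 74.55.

429.1 kg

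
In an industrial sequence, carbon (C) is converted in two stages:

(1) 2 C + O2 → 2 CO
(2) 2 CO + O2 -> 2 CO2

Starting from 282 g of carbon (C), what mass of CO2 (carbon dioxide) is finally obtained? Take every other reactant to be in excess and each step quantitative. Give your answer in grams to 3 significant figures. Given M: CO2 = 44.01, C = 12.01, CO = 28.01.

1030 g

n(C) = 282.0 / 12.01 = 23.48 mol.
Step 1 gives a 2:2 ratio of C to CO, so n(CO) = 23.48 mol.
In step 2 the CO:CO2 ratio is 2:2, so n(CO2) = 23.48 mol.
Mass of CO2 = 23.48 × 44.01 = 1033 g.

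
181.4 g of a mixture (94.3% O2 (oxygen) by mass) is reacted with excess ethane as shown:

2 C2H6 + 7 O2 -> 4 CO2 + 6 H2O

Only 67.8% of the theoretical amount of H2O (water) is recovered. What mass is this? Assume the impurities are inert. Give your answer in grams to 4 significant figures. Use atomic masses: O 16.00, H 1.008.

Pure O2 available = 181.4 g × 0.943 = 171.06 g.
M(O2) = 2(16.00) = 32.00 g/mol.
M(H2O) = 2(1.008) + 16.00 = 18.016 g/mol.
n(O2) = 171.06 g / 32.00 g/mol = 5.3456 mol.
From the equation the O2:H2O mole ratio is 7:6, so n(H2O) = 5.3456 × 6/7 = 4.5820 mol.
Mass of H2O = 4.5820 mol × 18.016 g/mol = 82.549 g.
Actual mass collected = 82.549 g × 0.678 = 55.968 g.

55.97 g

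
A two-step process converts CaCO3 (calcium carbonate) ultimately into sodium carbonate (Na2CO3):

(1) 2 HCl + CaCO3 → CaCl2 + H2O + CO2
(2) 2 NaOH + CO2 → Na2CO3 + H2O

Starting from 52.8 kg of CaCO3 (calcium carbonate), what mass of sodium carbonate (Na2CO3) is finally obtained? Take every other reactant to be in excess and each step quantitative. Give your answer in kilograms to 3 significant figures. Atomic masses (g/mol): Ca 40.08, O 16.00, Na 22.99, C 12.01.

M(CaCO3) = 40.08 + 12.01 + 3(16.00) = 100.09 g/mol.
M(Na2CO3) = 2(22.99) + 12.01 + 3(16.00) = 105.99 g/mol.
52.8 kg = 52800 g.
n(CaCO3) = 52800 / 100.09 = 527.5 mol.
Step 1 gives a 1:1 ratio of CaCO3 to CO2, so n(CO2) = 527.5 mol.
In step 2 the CO2:Na2CO3 ratio is 1:1, so n(Na2CO3) = 527.5 mol.
Mass of Na2CO3 = 527.5 × 105.99 = 55910 g = 55.9 kg.

55.9 kg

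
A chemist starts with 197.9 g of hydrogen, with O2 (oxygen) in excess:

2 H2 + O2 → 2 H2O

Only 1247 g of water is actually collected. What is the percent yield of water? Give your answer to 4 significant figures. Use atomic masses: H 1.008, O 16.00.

70.51 %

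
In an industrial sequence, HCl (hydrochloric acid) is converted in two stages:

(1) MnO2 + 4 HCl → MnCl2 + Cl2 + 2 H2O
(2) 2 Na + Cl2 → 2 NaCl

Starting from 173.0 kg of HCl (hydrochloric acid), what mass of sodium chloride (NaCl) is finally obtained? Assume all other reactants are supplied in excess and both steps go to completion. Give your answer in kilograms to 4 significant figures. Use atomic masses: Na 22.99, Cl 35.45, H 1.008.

M(HCl) = 1.008 + 35.45 = 36.458 g/mol.
M(NaCl) = 22.99 + 35.45 = 58.44 g/mol.
173.0 kg = 173000 g.
n(HCl) = 173000 / 36.458 = 4745.2 mol.
Step 1 gives a 4:1 ratio of HCl to Cl2, so n(Cl2) = 1186.3 mol.
In step 2 the Cl2:NaCl ratio is 1:2, so n(NaCl) = 2372.6 mol.
Mass of NaCl = 2372.6 × 58.44 = 138650 g = 138.7 kg.

138.7 kg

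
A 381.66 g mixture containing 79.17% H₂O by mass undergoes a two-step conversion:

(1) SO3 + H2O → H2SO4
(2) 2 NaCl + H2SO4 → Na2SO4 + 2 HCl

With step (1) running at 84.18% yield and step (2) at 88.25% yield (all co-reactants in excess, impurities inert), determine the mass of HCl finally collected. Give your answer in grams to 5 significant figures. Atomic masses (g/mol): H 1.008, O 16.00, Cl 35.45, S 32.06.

Pure H2O = 381.66 × 0.7917 = 302.160 g.
M(H2O) = 2(1.008) + 16.00 = 18.016 g/mol.
M(HCl) = 1.008 + 35.45 = 36.458 g/mol.
n(H2O) = 302.160 / 18.016 = 16.7718 mol.
Step 1 (H2O:H2SO4 = 1:1): theoretical n(H2SO4) = 16.7718 mol; at 84.18% yield, n(H2SO4) = 14.1185 mol.
Step 2 (H2SO4:HCl = 1:2): theoretical n(HCl) = 28.2370 mol, so theoretical mass = 28.2370 × 36.458 = 1029.46 g.
At 88.25% yield, actual mass of HCl = 1029.46 × 0.8825 = 908.501 g.

908.50 g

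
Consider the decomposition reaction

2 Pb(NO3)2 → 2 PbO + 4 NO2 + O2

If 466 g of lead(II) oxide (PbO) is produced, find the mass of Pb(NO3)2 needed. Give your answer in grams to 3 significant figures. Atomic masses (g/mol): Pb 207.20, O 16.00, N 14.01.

M(PbO) = 207.20 + 16.00 = 223.20 g/mol.
M(Pb(NO3)2) = 207.20 + 2(14.01) + 6(16.00) = 331.22 g/mol.
n(PbO) = 466.0 g / 223.20 g/mol = 2.088 mol.
From the equation the PbO:Pb(NO3)2 mole ratio is 2:2, so n(Pb(NO3)2) = 2.088 × 2/2 = 2.088 mol.
Mass of Pb(NO3)2 = 2.088 mol × 331.22 g/mol = 691.5 g.

692 g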